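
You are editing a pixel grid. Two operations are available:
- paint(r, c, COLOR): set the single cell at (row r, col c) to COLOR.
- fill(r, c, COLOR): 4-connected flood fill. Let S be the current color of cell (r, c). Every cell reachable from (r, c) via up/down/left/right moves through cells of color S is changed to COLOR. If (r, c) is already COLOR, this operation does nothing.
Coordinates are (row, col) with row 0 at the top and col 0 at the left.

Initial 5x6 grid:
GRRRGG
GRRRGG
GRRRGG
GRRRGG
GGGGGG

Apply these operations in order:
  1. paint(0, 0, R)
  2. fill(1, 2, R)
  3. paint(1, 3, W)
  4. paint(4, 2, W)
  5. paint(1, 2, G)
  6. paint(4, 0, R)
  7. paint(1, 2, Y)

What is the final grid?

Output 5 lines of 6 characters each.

Answer: RRRRGG
GRYWGG
GRRRGG
GRRRGG
RGWGGG

Derivation:
After op 1 paint(0,0,R):
RRRRGG
GRRRGG
GRRRGG
GRRRGG
GGGGGG
After op 2 fill(1,2,R) [0 cells changed]:
RRRRGG
GRRRGG
GRRRGG
GRRRGG
GGGGGG
After op 3 paint(1,3,W):
RRRRGG
GRRWGG
GRRRGG
GRRRGG
GGGGGG
After op 4 paint(4,2,W):
RRRRGG
GRRWGG
GRRRGG
GRRRGG
GGWGGG
After op 5 paint(1,2,G):
RRRRGG
GRGWGG
GRRRGG
GRRRGG
GGWGGG
After op 6 paint(4,0,R):
RRRRGG
GRGWGG
GRRRGG
GRRRGG
RGWGGG
After op 7 paint(1,2,Y):
RRRRGG
GRYWGG
GRRRGG
GRRRGG
RGWGGG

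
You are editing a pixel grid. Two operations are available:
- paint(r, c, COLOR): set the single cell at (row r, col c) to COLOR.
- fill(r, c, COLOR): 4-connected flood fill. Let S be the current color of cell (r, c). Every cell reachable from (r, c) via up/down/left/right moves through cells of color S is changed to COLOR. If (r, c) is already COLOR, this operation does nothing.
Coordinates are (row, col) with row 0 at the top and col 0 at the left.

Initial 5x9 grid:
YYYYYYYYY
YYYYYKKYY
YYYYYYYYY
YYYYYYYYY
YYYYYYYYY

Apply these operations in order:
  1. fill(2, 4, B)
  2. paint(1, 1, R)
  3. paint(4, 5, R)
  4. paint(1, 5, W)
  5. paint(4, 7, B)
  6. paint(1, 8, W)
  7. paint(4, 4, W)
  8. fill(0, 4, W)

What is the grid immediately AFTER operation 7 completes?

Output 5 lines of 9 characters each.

Answer: BBBBBBBBB
BRBBBWKBW
BBBBBBBBB
BBBBBBBBB
BBBBWRBBB

Derivation:
After op 1 fill(2,4,B) [43 cells changed]:
BBBBBBBBB
BBBBBKKBB
BBBBBBBBB
BBBBBBBBB
BBBBBBBBB
After op 2 paint(1,1,R):
BBBBBBBBB
BRBBBKKBB
BBBBBBBBB
BBBBBBBBB
BBBBBBBBB
After op 3 paint(4,5,R):
BBBBBBBBB
BRBBBKKBB
BBBBBBBBB
BBBBBBBBB
BBBBBRBBB
After op 4 paint(1,5,W):
BBBBBBBBB
BRBBBWKBB
BBBBBBBBB
BBBBBBBBB
BBBBBRBBB
After op 5 paint(4,7,B):
BBBBBBBBB
BRBBBWKBB
BBBBBBBBB
BBBBBBBBB
BBBBBRBBB
After op 6 paint(1,8,W):
BBBBBBBBB
BRBBBWKBW
BBBBBBBBB
BBBBBBBBB
BBBBBRBBB
After op 7 paint(4,4,W):
BBBBBBBBB
BRBBBWKBW
BBBBBBBBB
BBBBBBBBB
BBBBWRBBB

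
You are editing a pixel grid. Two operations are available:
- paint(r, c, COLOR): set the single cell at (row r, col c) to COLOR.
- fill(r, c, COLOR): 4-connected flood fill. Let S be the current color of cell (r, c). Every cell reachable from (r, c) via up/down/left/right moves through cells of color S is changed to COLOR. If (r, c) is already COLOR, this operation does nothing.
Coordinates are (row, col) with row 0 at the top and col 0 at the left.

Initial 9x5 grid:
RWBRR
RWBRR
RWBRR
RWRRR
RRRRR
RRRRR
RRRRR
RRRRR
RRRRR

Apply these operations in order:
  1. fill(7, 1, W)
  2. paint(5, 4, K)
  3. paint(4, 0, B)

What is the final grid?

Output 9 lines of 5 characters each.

Answer: WWBWW
WWBWW
WWBWW
WWWWW
BWWWW
WWWWK
WWWWW
WWWWW
WWWWW

Derivation:
After op 1 fill(7,1,W) [38 cells changed]:
WWBWW
WWBWW
WWBWW
WWWWW
WWWWW
WWWWW
WWWWW
WWWWW
WWWWW
After op 2 paint(5,4,K):
WWBWW
WWBWW
WWBWW
WWWWW
WWWWW
WWWWK
WWWWW
WWWWW
WWWWW
After op 3 paint(4,0,B):
WWBWW
WWBWW
WWBWW
WWWWW
BWWWW
WWWWK
WWWWW
WWWWW
WWWWW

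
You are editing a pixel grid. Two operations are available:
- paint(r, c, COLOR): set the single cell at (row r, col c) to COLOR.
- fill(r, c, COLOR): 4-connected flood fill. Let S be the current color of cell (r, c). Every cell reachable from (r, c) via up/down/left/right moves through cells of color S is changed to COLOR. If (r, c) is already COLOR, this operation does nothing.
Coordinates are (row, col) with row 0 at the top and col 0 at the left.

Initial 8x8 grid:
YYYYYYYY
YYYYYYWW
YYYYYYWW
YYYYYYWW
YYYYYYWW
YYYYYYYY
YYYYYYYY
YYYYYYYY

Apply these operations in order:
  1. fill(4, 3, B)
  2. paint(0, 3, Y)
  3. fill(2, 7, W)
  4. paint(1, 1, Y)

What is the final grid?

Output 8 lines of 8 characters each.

Answer: BBBYBBBB
BYBBBBWW
BBBBBBWW
BBBBBBWW
BBBBBBWW
BBBBBBBB
BBBBBBBB
BBBBBBBB

Derivation:
After op 1 fill(4,3,B) [56 cells changed]:
BBBBBBBB
BBBBBBWW
BBBBBBWW
BBBBBBWW
BBBBBBWW
BBBBBBBB
BBBBBBBB
BBBBBBBB
After op 2 paint(0,3,Y):
BBBYBBBB
BBBBBBWW
BBBBBBWW
BBBBBBWW
BBBBBBWW
BBBBBBBB
BBBBBBBB
BBBBBBBB
After op 3 fill(2,7,W) [0 cells changed]:
BBBYBBBB
BBBBBBWW
BBBBBBWW
BBBBBBWW
BBBBBBWW
BBBBBBBB
BBBBBBBB
BBBBBBBB
After op 4 paint(1,1,Y):
BBBYBBBB
BYBBBBWW
BBBBBBWW
BBBBBBWW
BBBBBBWW
BBBBBBBB
BBBBBBBB
BBBBBBBB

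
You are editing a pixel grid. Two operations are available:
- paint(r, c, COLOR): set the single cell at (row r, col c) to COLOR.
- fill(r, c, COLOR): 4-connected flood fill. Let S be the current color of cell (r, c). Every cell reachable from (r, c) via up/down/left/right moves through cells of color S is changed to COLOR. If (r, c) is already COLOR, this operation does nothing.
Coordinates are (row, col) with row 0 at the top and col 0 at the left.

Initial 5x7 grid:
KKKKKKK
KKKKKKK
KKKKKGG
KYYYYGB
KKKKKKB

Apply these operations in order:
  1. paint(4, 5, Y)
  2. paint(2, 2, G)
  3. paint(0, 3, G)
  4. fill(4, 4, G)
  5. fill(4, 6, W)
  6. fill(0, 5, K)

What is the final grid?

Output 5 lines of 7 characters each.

Answer: KKKKKKK
KKKKKKK
KKKKKKK
KYYYYKW
KKKKKYW

Derivation:
After op 1 paint(4,5,Y):
KKKKKKK
KKKKKKK
KKKKKGG
KYYYYGB
KKKKKYB
After op 2 paint(2,2,G):
KKKKKKK
KKKKKKK
KKGKKGG
KYYYYGB
KKKKKYB
After op 3 paint(0,3,G):
KKKGKKK
KKKKKKK
KKGKKGG
KYYYYGB
KKKKKYB
After op 4 fill(4,4,G) [23 cells changed]:
GGGGGGG
GGGGGGG
GGGGGGG
GYYYYGB
GGGGGYB
After op 5 fill(4,6,W) [2 cells changed]:
GGGGGGG
GGGGGGG
GGGGGGG
GYYYYGW
GGGGGYW
After op 6 fill(0,5,K) [28 cells changed]:
KKKKKKK
KKKKKKK
KKKKKKK
KYYYYKW
KKKKKYW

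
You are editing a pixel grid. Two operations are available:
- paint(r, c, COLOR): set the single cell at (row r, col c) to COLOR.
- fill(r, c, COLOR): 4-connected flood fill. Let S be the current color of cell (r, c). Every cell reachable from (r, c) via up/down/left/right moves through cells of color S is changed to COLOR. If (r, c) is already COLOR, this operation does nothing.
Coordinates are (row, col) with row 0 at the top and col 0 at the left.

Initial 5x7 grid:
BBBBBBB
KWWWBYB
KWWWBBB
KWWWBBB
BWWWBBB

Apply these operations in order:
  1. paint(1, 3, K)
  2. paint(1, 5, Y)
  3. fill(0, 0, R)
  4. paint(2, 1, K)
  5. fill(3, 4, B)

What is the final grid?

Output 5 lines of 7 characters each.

Answer: BBBBBBB
KWWKBYB
KKWWBBB
KWWWBBB
BWWWBBB

Derivation:
After op 1 paint(1,3,K):
BBBBBBB
KWWKBYB
KWWWBBB
KWWWBBB
BWWWBBB
After op 2 paint(1,5,Y):
BBBBBBB
KWWKBYB
KWWWBBB
KWWWBBB
BWWWBBB
After op 3 fill(0,0,R) [18 cells changed]:
RRRRRRR
KWWKRYR
KWWWRRR
KWWWRRR
BWWWRRR
After op 4 paint(2,1,K):
RRRRRRR
KWWKRYR
KKWWRRR
KWWWRRR
BWWWRRR
After op 5 fill(3,4,B) [18 cells changed]:
BBBBBBB
KWWKBYB
KKWWBBB
KWWWBBB
BWWWBBB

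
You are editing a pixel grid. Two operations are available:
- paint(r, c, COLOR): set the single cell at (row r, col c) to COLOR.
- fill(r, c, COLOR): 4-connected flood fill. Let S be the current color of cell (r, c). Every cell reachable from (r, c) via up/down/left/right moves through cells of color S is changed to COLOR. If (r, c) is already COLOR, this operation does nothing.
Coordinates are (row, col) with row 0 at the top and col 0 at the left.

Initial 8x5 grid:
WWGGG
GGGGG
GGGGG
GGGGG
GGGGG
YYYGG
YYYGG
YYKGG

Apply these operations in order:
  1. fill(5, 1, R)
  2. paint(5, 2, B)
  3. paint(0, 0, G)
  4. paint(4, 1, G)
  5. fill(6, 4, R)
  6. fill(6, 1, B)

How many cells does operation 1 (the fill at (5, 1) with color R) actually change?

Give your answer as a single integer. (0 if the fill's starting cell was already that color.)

Answer: 8

Derivation:
After op 1 fill(5,1,R) [8 cells changed]:
WWGGG
GGGGG
GGGGG
GGGGG
GGGGG
RRRGG
RRRGG
RRKGG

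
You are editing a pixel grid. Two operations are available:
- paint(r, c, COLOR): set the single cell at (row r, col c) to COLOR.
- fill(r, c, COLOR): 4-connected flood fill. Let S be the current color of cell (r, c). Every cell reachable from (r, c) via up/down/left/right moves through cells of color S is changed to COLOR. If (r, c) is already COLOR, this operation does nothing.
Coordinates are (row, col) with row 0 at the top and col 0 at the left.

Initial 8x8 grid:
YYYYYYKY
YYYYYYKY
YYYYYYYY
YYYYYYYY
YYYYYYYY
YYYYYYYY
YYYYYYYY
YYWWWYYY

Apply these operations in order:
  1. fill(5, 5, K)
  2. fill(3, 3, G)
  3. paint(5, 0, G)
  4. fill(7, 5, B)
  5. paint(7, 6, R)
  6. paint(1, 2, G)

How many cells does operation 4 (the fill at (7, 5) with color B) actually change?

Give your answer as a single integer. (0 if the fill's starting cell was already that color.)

Answer: 61

Derivation:
After op 1 fill(5,5,K) [59 cells changed]:
KKKKKKKK
KKKKKKKK
KKKKKKKK
KKKKKKKK
KKKKKKKK
KKKKKKKK
KKKKKKKK
KKWWWKKK
After op 2 fill(3,3,G) [61 cells changed]:
GGGGGGGG
GGGGGGGG
GGGGGGGG
GGGGGGGG
GGGGGGGG
GGGGGGGG
GGGGGGGG
GGWWWGGG
After op 3 paint(5,0,G):
GGGGGGGG
GGGGGGGG
GGGGGGGG
GGGGGGGG
GGGGGGGG
GGGGGGGG
GGGGGGGG
GGWWWGGG
After op 4 fill(7,5,B) [61 cells changed]:
BBBBBBBB
BBBBBBBB
BBBBBBBB
BBBBBBBB
BBBBBBBB
BBBBBBBB
BBBBBBBB
BBWWWBBB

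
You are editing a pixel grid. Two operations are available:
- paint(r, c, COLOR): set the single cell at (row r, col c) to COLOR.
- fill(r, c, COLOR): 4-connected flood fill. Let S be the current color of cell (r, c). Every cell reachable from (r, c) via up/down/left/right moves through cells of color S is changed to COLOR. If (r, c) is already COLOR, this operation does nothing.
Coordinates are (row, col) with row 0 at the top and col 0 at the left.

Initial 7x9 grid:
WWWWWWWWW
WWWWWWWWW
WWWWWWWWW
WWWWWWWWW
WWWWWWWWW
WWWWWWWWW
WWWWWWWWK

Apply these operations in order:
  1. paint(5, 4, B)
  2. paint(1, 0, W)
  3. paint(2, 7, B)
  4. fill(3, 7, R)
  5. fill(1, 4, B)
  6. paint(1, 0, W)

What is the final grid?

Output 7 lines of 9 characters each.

Answer: BBBBBBBBB
WBBBBBBBB
BBBBBBBBB
BBBBBBBBB
BBBBBBBBB
BBBBBBBBB
BBBBBBBBK

Derivation:
After op 1 paint(5,4,B):
WWWWWWWWW
WWWWWWWWW
WWWWWWWWW
WWWWWWWWW
WWWWWWWWW
WWWWBWWWW
WWWWWWWWK
After op 2 paint(1,0,W):
WWWWWWWWW
WWWWWWWWW
WWWWWWWWW
WWWWWWWWW
WWWWWWWWW
WWWWBWWWW
WWWWWWWWK
After op 3 paint(2,7,B):
WWWWWWWWW
WWWWWWWWW
WWWWWWWBW
WWWWWWWWW
WWWWWWWWW
WWWWBWWWW
WWWWWWWWK
After op 4 fill(3,7,R) [60 cells changed]:
RRRRRRRRR
RRRRRRRRR
RRRRRRRBR
RRRRRRRRR
RRRRRRRRR
RRRRBRRRR
RRRRRRRRK
After op 5 fill(1,4,B) [60 cells changed]:
BBBBBBBBB
BBBBBBBBB
BBBBBBBBB
BBBBBBBBB
BBBBBBBBB
BBBBBBBBB
BBBBBBBBK
After op 6 paint(1,0,W):
BBBBBBBBB
WBBBBBBBB
BBBBBBBBB
BBBBBBBBB
BBBBBBBBB
BBBBBBBBB
BBBBBBBBK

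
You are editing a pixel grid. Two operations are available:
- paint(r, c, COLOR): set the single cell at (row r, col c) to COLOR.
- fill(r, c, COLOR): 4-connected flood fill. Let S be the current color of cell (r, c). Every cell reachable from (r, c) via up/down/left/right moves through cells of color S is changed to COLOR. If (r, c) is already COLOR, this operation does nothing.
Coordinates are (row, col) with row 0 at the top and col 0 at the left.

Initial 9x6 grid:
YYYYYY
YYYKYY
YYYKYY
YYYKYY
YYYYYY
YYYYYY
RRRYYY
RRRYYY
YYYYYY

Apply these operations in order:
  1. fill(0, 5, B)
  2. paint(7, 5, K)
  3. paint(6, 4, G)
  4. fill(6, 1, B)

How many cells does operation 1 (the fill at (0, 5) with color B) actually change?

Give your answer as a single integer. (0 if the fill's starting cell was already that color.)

Answer: 45

Derivation:
After op 1 fill(0,5,B) [45 cells changed]:
BBBBBB
BBBKBB
BBBKBB
BBBKBB
BBBBBB
BBBBBB
RRRBBB
RRRBBB
BBBBBB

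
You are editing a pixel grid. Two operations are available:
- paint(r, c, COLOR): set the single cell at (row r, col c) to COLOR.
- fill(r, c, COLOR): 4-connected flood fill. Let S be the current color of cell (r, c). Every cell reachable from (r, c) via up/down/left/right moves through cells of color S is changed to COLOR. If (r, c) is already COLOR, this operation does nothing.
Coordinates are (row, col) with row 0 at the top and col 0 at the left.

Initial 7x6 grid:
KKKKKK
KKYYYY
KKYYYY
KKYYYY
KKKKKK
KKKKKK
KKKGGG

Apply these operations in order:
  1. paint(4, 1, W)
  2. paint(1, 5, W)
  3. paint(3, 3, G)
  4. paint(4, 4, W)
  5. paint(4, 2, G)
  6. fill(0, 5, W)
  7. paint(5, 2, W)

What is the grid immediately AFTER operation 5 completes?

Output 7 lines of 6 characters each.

Answer: KKKKKK
KKYYYW
KKYYYY
KKYGYY
KWGKWK
KKKKKK
KKKGGG

Derivation:
After op 1 paint(4,1,W):
KKKKKK
KKYYYY
KKYYYY
KKYYYY
KWKKKK
KKKKKK
KKKGGG
After op 2 paint(1,5,W):
KKKKKK
KKYYYW
KKYYYY
KKYYYY
KWKKKK
KKKKKK
KKKGGG
After op 3 paint(3,3,G):
KKKKKK
KKYYYW
KKYYYY
KKYGYY
KWKKKK
KKKKKK
KKKGGG
After op 4 paint(4,4,W):
KKKKKK
KKYYYW
KKYYYY
KKYGYY
KWKKWK
KKKKKK
KKKGGG
After op 5 paint(4,2,G):
KKKKKK
KKYYYW
KKYYYY
KKYGYY
KWGKWK
KKKKKK
KKKGGG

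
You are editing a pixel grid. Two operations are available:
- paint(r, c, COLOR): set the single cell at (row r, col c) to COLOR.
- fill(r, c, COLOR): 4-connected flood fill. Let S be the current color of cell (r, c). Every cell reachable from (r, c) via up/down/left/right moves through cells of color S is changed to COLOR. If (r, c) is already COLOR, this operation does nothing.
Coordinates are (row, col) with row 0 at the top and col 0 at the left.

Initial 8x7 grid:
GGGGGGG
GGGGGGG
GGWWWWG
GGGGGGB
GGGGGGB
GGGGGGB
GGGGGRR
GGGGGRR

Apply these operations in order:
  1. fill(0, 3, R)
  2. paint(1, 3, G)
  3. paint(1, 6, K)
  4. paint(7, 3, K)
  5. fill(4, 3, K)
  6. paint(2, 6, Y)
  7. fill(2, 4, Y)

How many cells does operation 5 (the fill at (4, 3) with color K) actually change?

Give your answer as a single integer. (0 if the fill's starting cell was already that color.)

Answer: 45

Derivation:
After op 1 fill(0,3,R) [45 cells changed]:
RRRRRRR
RRRRRRR
RRWWWWR
RRRRRRB
RRRRRRB
RRRRRRB
RRRRRRR
RRRRRRR
After op 2 paint(1,3,G):
RRRRRRR
RRRGRRR
RRWWWWR
RRRRRRB
RRRRRRB
RRRRRRB
RRRRRRR
RRRRRRR
After op 3 paint(1,6,K):
RRRRRRR
RRRGRRK
RRWWWWR
RRRRRRB
RRRRRRB
RRRRRRB
RRRRRRR
RRRRRRR
After op 4 paint(7,3,K):
RRRRRRR
RRRGRRK
RRWWWWR
RRRRRRB
RRRRRRB
RRRRRRB
RRRRRRR
RRRKRRR
After op 5 fill(4,3,K) [45 cells changed]:
KKKKKKK
KKKGKKK
KKWWWWR
KKKKKKB
KKKKKKB
KKKKKKB
KKKKKKK
KKKKKKK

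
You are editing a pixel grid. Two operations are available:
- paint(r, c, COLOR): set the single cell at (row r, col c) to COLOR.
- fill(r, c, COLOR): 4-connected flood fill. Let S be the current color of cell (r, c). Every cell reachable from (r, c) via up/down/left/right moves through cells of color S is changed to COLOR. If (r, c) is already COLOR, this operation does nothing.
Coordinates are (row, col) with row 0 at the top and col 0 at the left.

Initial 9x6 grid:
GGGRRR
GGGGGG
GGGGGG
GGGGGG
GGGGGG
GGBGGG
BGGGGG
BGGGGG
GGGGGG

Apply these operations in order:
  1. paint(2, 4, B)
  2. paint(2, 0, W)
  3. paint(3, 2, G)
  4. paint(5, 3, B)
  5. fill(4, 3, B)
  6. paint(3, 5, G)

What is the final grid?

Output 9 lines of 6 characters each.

Answer: BBBRRR
BBBBBB
WBBBBB
BBBBBG
BBBBBB
BBBBBB
BBBBBB
BBBBBB
BBBBBB

Derivation:
After op 1 paint(2,4,B):
GGGRRR
GGGGGG
GGGGBG
GGGGGG
GGGGGG
GGBGGG
BGGGGG
BGGGGG
GGGGGG
After op 2 paint(2,0,W):
GGGRRR
GGGGGG
WGGGBG
GGGGGG
GGGGGG
GGBGGG
BGGGGG
BGGGGG
GGGGGG
After op 3 paint(3,2,G):
GGGRRR
GGGGGG
WGGGBG
GGGGGG
GGGGGG
GGBGGG
BGGGGG
BGGGGG
GGGGGG
After op 4 paint(5,3,B):
GGGRRR
GGGGGG
WGGGBG
GGGGGG
GGGGGG
GGBBGG
BGGGGG
BGGGGG
GGGGGG
After op 5 fill(4,3,B) [45 cells changed]:
BBBRRR
BBBBBB
WBBBBB
BBBBBB
BBBBBB
BBBBBB
BBBBBB
BBBBBB
BBBBBB
After op 6 paint(3,5,G):
BBBRRR
BBBBBB
WBBBBB
BBBBBG
BBBBBB
BBBBBB
BBBBBB
BBBBBB
BBBBBB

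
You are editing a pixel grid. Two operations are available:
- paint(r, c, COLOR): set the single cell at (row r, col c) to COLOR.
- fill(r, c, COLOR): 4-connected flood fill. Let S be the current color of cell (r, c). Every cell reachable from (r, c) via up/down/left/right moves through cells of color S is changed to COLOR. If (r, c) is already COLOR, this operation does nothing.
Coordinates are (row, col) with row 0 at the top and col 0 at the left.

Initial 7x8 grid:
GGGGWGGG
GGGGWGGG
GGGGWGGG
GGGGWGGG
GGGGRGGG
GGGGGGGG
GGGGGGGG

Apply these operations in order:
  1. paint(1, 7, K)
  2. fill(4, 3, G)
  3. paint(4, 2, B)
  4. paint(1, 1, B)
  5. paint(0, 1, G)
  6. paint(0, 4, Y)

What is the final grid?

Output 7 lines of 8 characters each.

Answer: GGGGYGGG
GBGGWGGK
GGGGWGGG
GGGGWGGG
GGBGRGGG
GGGGGGGG
GGGGGGGG

Derivation:
After op 1 paint(1,7,K):
GGGGWGGG
GGGGWGGK
GGGGWGGG
GGGGWGGG
GGGGRGGG
GGGGGGGG
GGGGGGGG
After op 2 fill(4,3,G) [0 cells changed]:
GGGGWGGG
GGGGWGGK
GGGGWGGG
GGGGWGGG
GGGGRGGG
GGGGGGGG
GGGGGGGG
After op 3 paint(4,2,B):
GGGGWGGG
GGGGWGGK
GGGGWGGG
GGGGWGGG
GGBGRGGG
GGGGGGGG
GGGGGGGG
After op 4 paint(1,1,B):
GGGGWGGG
GBGGWGGK
GGGGWGGG
GGGGWGGG
GGBGRGGG
GGGGGGGG
GGGGGGGG
After op 5 paint(0,1,G):
GGGGWGGG
GBGGWGGK
GGGGWGGG
GGGGWGGG
GGBGRGGG
GGGGGGGG
GGGGGGGG
After op 6 paint(0,4,Y):
GGGGYGGG
GBGGWGGK
GGGGWGGG
GGGGWGGG
GGBGRGGG
GGGGGGGG
GGGGGGGG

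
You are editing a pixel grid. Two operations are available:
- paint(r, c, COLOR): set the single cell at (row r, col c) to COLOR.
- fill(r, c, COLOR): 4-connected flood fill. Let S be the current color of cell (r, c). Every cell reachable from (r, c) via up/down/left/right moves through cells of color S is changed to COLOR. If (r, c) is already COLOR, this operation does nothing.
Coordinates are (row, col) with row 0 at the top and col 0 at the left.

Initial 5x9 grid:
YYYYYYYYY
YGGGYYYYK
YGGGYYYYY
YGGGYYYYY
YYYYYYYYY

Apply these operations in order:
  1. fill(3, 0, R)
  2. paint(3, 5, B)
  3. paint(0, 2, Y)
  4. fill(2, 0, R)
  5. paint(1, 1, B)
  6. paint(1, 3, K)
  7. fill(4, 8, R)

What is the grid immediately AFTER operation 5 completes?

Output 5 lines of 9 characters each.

Answer: RRYRRRRRR
RBGGRRRRK
RGGGRRRRR
RGGGRBRRR
RRRRRRRRR

Derivation:
After op 1 fill(3,0,R) [35 cells changed]:
RRRRRRRRR
RGGGRRRRK
RGGGRRRRR
RGGGRRRRR
RRRRRRRRR
After op 2 paint(3,5,B):
RRRRRRRRR
RGGGRRRRK
RGGGRRRRR
RGGGRBRRR
RRRRRRRRR
After op 3 paint(0,2,Y):
RRYRRRRRR
RGGGRRRRK
RGGGRRRRR
RGGGRBRRR
RRRRRRRRR
After op 4 fill(2,0,R) [0 cells changed]:
RRYRRRRRR
RGGGRRRRK
RGGGRRRRR
RGGGRBRRR
RRRRRRRRR
After op 5 paint(1,1,B):
RRYRRRRRR
RBGGRRRRK
RGGGRRRRR
RGGGRBRRR
RRRRRRRRR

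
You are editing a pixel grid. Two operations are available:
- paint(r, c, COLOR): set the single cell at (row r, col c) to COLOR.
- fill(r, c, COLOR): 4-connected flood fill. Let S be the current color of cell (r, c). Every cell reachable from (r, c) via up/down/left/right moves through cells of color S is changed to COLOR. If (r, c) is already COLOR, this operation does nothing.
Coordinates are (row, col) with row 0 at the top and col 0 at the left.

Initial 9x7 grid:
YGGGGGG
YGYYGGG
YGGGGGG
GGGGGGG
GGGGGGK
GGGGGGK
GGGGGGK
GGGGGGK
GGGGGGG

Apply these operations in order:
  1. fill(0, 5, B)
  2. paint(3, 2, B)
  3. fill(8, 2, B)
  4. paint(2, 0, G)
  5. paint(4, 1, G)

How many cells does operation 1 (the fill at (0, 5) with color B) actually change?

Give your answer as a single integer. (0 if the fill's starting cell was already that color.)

Answer: 54

Derivation:
After op 1 fill(0,5,B) [54 cells changed]:
YBBBBBB
YBYYBBB
YBBBBBB
BBBBBBB
BBBBBBK
BBBBBBK
BBBBBBK
BBBBBBK
BBBBBBB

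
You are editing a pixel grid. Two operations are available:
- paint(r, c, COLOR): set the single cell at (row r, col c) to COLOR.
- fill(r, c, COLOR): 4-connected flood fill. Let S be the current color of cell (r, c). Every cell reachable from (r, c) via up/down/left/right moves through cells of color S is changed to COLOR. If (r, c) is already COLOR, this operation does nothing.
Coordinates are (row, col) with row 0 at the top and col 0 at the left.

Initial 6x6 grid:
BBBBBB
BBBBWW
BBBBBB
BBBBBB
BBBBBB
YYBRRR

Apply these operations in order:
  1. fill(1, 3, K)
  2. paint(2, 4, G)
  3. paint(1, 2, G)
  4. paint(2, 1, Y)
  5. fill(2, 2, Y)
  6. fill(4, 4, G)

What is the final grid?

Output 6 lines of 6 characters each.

After op 1 fill(1,3,K) [29 cells changed]:
KKKKKK
KKKKWW
KKKKKK
KKKKKK
KKKKKK
YYKRRR
After op 2 paint(2,4,G):
KKKKKK
KKKKWW
KKKKGK
KKKKKK
KKKKKK
YYKRRR
After op 3 paint(1,2,G):
KKKKKK
KKGKWW
KKKKGK
KKKKKK
KKKKKK
YYKRRR
After op 4 paint(2,1,Y):
KKKKKK
KKGKWW
KYKKGK
KKKKKK
KKKKKK
YYKRRR
After op 5 fill(2,2,Y) [26 cells changed]:
YYYYYY
YYGYWW
YYYYGY
YYYYYY
YYYYYY
YYYRRR
After op 6 fill(4,4,G) [29 cells changed]:
GGGGGG
GGGGWW
GGGGGG
GGGGGG
GGGGGG
GGGRRR

Answer: GGGGGG
GGGGWW
GGGGGG
GGGGGG
GGGGGG
GGGRRR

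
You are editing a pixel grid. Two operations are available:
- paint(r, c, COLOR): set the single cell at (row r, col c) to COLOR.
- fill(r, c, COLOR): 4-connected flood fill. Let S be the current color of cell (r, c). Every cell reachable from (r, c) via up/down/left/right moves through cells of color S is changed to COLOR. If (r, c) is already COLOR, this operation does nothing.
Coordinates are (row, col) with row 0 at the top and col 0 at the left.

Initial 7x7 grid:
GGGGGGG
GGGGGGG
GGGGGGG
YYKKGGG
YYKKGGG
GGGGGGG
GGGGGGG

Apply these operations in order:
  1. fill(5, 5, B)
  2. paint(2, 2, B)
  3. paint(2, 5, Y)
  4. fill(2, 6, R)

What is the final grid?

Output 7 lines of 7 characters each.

Answer: RRRRRRR
RRRRRRR
RRRRRYR
YYKKRRR
YYKKRRR
RRRRRRR
RRRRRRR

Derivation:
After op 1 fill(5,5,B) [41 cells changed]:
BBBBBBB
BBBBBBB
BBBBBBB
YYKKBBB
YYKKBBB
BBBBBBB
BBBBBBB
After op 2 paint(2,2,B):
BBBBBBB
BBBBBBB
BBBBBBB
YYKKBBB
YYKKBBB
BBBBBBB
BBBBBBB
After op 3 paint(2,5,Y):
BBBBBBB
BBBBBBB
BBBBBYB
YYKKBBB
YYKKBBB
BBBBBBB
BBBBBBB
After op 4 fill(2,6,R) [40 cells changed]:
RRRRRRR
RRRRRRR
RRRRRYR
YYKKRRR
YYKKRRR
RRRRRRR
RRRRRRR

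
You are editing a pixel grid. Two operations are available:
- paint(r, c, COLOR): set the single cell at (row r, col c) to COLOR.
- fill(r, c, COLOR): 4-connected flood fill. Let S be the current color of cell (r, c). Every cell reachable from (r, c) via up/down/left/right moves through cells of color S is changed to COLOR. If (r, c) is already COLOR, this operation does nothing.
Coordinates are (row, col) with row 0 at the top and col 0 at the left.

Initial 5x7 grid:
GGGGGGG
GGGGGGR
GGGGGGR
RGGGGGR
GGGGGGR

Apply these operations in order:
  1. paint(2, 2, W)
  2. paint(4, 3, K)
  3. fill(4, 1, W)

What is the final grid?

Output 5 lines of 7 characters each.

After op 1 paint(2,2,W):
GGGGGGG
GGGGGGR
GGWGGGR
RGGGGGR
GGGGGGR
After op 2 paint(4,3,K):
GGGGGGG
GGGGGGR
GGWGGGR
RGGGGGR
GGGKGGR
After op 3 fill(4,1,W) [28 cells changed]:
WWWWWWW
WWWWWWR
WWWWWWR
RWWWWWR
WWWKWWR

Answer: WWWWWWW
WWWWWWR
WWWWWWR
RWWWWWR
WWWKWWR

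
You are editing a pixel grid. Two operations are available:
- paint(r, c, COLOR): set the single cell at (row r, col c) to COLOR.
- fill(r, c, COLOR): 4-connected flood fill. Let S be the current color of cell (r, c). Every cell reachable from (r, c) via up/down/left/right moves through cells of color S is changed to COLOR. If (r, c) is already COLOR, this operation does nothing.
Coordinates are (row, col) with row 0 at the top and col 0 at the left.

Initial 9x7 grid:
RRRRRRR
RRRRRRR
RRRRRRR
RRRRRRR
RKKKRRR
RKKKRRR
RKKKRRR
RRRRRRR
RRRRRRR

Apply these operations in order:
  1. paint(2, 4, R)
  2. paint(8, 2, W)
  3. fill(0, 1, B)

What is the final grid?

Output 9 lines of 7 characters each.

After op 1 paint(2,4,R):
RRRRRRR
RRRRRRR
RRRRRRR
RRRRRRR
RKKKRRR
RKKKRRR
RKKKRRR
RRRRRRR
RRRRRRR
After op 2 paint(8,2,W):
RRRRRRR
RRRRRRR
RRRRRRR
RRRRRRR
RKKKRRR
RKKKRRR
RKKKRRR
RRRRRRR
RRWRRRR
After op 3 fill(0,1,B) [53 cells changed]:
BBBBBBB
BBBBBBB
BBBBBBB
BBBBBBB
BKKKBBB
BKKKBBB
BKKKBBB
BBBBBBB
BBWBBBB

Answer: BBBBBBB
BBBBBBB
BBBBBBB
BBBBBBB
BKKKBBB
BKKKBBB
BKKKBBB
BBBBBBB
BBWBBBB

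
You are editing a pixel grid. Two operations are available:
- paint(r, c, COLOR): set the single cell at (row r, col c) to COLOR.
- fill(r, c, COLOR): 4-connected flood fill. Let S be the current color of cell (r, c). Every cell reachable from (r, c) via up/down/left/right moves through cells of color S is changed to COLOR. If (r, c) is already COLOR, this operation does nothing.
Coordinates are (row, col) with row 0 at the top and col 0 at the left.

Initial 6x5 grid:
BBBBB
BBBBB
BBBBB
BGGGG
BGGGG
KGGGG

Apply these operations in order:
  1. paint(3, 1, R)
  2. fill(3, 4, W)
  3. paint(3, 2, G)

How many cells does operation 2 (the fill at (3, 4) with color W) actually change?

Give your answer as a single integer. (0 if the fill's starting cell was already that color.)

Answer: 11

Derivation:
After op 1 paint(3,1,R):
BBBBB
BBBBB
BBBBB
BRGGG
BGGGG
KGGGG
After op 2 fill(3,4,W) [11 cells changed]:
BBBBB
BBBBB
BBBBB
BRWWW
BWWWW
KWWWW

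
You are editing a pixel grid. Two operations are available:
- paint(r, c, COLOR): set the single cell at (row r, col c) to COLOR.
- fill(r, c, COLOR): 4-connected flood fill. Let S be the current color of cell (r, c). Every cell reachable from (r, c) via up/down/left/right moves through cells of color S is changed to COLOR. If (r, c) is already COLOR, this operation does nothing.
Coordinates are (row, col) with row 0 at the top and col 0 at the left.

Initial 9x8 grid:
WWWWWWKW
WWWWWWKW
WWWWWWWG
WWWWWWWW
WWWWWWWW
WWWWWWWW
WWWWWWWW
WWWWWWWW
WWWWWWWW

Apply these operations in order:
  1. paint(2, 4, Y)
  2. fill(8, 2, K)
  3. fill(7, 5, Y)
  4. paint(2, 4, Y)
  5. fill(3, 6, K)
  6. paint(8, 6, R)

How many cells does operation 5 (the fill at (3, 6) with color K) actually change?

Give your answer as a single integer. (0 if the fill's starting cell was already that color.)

After op 1 paint(2,4,Y):
WWWWWWKW
WWWWWWKW
WWWWYWWG
WWWWWWWW
WWWWWWWW
WWWWWWWW
WWWWWWWW
WWWWWWWW
WWWWWWWW
After op 2 fill(8,2,K) [66 cells changed]:
KKKKKKKW
KKKKKKKW
KKKKYKKG
KKKKKKKK
KKKKKKKK
KKKKKKKK
KKKKKKKK
KKKKKKKK
KKKKKKKK
After op 3 fill(7,5,Y) [68 cells changed]:
YYYYYYYW
YYYYYYYW
YYYYYYYG
YYYYYYYY
YYYYYYYY
YYYYYYYY
YYYYYYYY
YYYYYYYY
YYYYYYYY
After op 4 paint(2,4,Y):
YYYYYYYW
YYYYYYYW
YYYYYYYG
YYYYYYYY
YYYYYYYY
YYYYYYYY
YYYYYYYY
YYYYYYYY
YYYYYYYY
After op 5 fill(3,6,K) [69 cells changed]:
KKKKKKKW
KKKKKKKW
KKKKKKKG
KKKKKKKK
KKKKKKKK
KKKKKKKK
KKKKKKKK
KKKKKKKK
KKKKKKKK

Answer: 69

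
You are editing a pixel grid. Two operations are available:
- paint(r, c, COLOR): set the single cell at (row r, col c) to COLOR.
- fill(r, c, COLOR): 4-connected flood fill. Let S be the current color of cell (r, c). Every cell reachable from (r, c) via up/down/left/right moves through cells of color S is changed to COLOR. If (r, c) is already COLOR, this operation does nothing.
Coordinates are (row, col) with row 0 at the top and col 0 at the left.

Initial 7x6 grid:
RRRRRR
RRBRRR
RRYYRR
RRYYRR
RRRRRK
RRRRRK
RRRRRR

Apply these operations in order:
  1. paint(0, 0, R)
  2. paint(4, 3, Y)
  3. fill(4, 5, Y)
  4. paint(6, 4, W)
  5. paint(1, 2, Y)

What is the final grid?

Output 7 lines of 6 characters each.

After op 1 paint(0,0,R):
RRRRRR
RRBRRR
RRYYRR
RRYYRR
RRRRRK
RRRRRK
RRRRRR
After op 2 paint(4,3,Y):
RRRRRR
RRBRRR
RRYYRR
RRYYRR
RRRYRK
RRRRRK
RRRRRR
After op 3 fill(4,5,Y) [2 cells changed]:
RRRRRR
RRBRRR
RRYYRR
RRYYRR
RRRYRY
RRRRRY
RRRRRR
After op 4 paint(6,4,W):
RRRRRR
RRBRRR
RRYYRR
RRYYRR
RRRYRY
RRRRRY
RRRRWR
After op 5 paint(1,2,Y):
RRRRRR
RRYRRR
RRYYRR
RRYYRR
RRRYRY
RRRRRY
RRRRWR

Answer: RRRRRR
RRYRRR
RRYYRR
RRYYRR
RRRYRY
RRRRRY
RRRRWR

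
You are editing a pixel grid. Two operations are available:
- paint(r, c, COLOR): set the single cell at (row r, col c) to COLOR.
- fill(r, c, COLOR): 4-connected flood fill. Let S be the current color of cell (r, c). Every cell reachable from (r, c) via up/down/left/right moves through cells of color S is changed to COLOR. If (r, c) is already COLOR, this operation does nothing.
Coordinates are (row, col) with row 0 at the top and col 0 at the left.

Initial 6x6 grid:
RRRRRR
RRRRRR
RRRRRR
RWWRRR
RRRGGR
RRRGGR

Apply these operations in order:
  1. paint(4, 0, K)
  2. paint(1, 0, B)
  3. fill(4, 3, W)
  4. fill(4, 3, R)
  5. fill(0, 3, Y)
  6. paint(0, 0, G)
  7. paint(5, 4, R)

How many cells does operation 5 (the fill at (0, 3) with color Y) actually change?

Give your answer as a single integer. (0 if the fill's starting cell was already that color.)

After op 1 paint(4,0,K):
RRRRRR
RRRRRR
RRRRRR
RWWRRR
KRRGGR
RRRGGR
After op 2 paint(1,0,B):
RRRRRR
BRRRRR
RRRRRR
RWWRRR
KRRGGR
RRRGGR
After op 3 fill(4,3,W) [4 cells changed]:
RRRRRR
BRRRRR
RRRRRR
RWWRRR
KRRWWR
RRRWWR
After op 4 fill(4,3,R) [4 cells changed]:
RRRRRR
BRRRRR
RRRRRR
RWWRRR
KRRRRR
RRRRRR
After op 5 fill(0,3,Y) [32 cells changed]:
YYYYYY
BYYYYY
YYYYYY
YWWYYY
KYYYYY
YYYYYY

Answer: 32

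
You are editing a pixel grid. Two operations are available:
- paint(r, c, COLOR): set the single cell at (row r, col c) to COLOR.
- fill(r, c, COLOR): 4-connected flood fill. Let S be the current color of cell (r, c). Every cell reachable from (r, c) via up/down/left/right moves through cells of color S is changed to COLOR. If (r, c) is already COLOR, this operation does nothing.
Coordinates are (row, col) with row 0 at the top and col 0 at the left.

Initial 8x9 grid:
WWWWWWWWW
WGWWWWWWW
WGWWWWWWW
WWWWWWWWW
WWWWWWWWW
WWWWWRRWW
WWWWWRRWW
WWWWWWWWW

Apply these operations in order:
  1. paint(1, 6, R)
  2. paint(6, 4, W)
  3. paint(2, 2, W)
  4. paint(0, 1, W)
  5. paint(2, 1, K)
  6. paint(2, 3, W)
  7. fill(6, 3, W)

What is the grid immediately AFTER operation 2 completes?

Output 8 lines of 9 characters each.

Answer: WWWWWWWWW
WGWWWWRWW
WGWWWWWWW
WWWWWWWWW
WWWWWWWWW
WWWWWRRWW
WWWWWRRWW
WWWWWWWWW

Derivation:
After op 1 paint(1,6,R):
WWWWWWWWW
WGWWWWRWW
WGWWWWWWW
WWWWWWWWW
WWWWWWWWW
WWWWWRRWW
WWWWWRRWW
WWWWWWWWW
After op 2 paint(6,4,W):
WWWWWWWWW
WGWWWWRWW
WGWWWWWWW
WWWWWWWWW
WWWWWWWWW
WWWWWRRWW
WWWWWRRWW
WWWWWWWWW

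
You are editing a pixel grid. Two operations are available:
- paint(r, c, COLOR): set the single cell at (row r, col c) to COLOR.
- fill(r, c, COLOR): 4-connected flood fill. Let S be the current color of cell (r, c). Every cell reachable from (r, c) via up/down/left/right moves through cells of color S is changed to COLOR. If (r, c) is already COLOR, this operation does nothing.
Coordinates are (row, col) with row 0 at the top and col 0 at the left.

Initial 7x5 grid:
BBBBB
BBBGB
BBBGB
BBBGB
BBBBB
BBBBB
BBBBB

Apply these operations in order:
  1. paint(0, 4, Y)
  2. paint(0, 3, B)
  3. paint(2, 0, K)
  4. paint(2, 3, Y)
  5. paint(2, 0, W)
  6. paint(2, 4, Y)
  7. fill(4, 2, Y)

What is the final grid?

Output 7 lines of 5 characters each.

After op 1 paint(0,4,Y):
BBBBY
BBBGB
BBBGB
BBBGB
BBBBB
BBBBB
BBBBB
After op 2 paint(0,3,B):
BBBBY
BBBGB
BBBGB
BBBGB
BBBBB
BBBBB
BBBBB
After op 3 paint(2,0,K):
BBBBY
BBBGB
KBBGB
BBBGB
BBBBB
BBBBB
BBBBB
After op 4 paint(2,3,Y):
BBBBY
BBBGB
KBBYB
BBBGB
BBBBB
BBBBB
BBBBB
After op 5 paint(2,0,W):
BBBBY
BBBGB
WBBYB
BBBGB
BBBBB
BBBBB
BBBBB
After op 6 paint(2,4,Y):
BBBBY
BBBGB
WBBYY
BBBGB
BBBBB
BBBBB
BBBBB
After op 7 fill(4,2,Y) [28 cells changed]:
YYYYY
YYYGB
WYYYY
YYYGY
YYYYY
YYYYY
YYYYY

Answer: YYYYY
YYYGB
WYYYY
YYYGY
YYYYY
YYYYY
YYYYY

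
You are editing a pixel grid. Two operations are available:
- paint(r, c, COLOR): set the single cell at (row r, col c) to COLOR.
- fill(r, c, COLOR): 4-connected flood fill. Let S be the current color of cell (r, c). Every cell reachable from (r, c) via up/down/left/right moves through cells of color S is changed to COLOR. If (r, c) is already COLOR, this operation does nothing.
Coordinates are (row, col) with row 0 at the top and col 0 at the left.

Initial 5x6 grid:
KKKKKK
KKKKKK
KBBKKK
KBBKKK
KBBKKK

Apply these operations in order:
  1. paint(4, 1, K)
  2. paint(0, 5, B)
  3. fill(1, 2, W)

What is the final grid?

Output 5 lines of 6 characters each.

After op 1 paint(4,1,K):
KKKKKK
KKKKKK
KBBKKK
KBBKKK
KKBKKK
After op 2 paint(0,5,B):
KKKKKB
KKKKKK
KBBKKK
KBBKKK
KKBKKK
After op 3 fill(1,2,W) [24 cells changed]:
WWWWWB
WWWWWW
WBBWWW
WBBWWW
WWBWWW

Answer: WWWWWB
WWWWWW
WBBWWW
WBBWWW
WWBWWW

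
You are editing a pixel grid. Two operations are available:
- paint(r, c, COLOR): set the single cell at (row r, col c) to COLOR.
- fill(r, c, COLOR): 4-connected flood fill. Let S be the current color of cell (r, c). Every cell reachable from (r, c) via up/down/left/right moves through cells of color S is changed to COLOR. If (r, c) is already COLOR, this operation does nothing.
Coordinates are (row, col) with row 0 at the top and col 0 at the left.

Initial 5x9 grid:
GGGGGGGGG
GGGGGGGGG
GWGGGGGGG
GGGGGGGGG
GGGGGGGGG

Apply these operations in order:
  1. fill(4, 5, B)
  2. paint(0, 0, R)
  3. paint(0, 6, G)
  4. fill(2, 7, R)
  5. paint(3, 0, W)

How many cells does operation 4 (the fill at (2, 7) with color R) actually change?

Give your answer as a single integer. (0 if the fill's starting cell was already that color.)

Answer: 42

Derivation:
After op 1 fill(4,5,B) [44 cells changed]:
BBBBBBBBB
BBBBBBBBB
BWBBBBBBB
BBBBBBBBB
BBBBBBBBB
After op 2 paint(0,0,R):
RBBBBBBBB
BBBBBBBBB
BWBBBBBBB
BBBBBBBBB
BBBBBBBBB
After op 3 paint(0,6,G):
RBBBBBGBB
BBBBBBBBB
BWBBBBBBB
BBBBBBBBB
BBBBBBBBB
After op 4 fill(2,7,R) [42 cells changed]:
RRRRRRGRR
RRRRRRRRR
RWRRRRRRR
RRRRRRRRR
RRRRRRRRR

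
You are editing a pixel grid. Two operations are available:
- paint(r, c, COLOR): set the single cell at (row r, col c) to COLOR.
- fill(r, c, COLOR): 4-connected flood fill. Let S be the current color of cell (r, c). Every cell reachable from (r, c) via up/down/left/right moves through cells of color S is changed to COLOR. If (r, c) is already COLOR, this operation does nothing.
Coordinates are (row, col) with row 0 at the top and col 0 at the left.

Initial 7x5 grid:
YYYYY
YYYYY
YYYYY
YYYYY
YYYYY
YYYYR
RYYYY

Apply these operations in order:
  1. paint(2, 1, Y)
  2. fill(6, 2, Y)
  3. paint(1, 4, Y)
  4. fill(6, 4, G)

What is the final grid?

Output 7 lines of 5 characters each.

After op 1 paint(2,1,Y):
YYYYY
YYYYY
YYYYY
YYYYY
YYYYY
YYYYR
RYYYY
After op 2 fill(6,2,Y) [0 cells changed]:
YYYYY
YYYYY
YYYYY
YYYYY
YYYYY
YYYYR
RYYYY
After op 3 paint(1,4,Y):
YYYYY
YYYYY
YYYYY
YYYYY
YYYYY
YYYYR
RYYYY
After op 4 fill(6,4,G) [33 cells changed]:
GGGGG
GGGGG
GGGGG
GGGGG
GGGGG
GGGGR
RGGGG

Answer: GGGGG
GGGGG
GGGGG
GGGGG
GGGGG
GGGGR
RGGGG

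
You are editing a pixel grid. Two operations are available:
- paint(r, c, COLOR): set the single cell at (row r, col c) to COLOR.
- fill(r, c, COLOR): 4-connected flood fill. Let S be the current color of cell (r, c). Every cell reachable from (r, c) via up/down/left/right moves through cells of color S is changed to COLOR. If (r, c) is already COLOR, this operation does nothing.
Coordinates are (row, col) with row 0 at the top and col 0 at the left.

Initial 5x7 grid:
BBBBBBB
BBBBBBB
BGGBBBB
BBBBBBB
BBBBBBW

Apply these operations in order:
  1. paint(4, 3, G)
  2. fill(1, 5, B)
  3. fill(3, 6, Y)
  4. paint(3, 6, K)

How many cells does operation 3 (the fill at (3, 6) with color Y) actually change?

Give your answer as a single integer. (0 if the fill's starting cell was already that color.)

Answer: 31

Derivation:
After op 1 paint(4,3,G):
BBBBBBB
BBBBBBB
BGGBBBB
BBBBBBB
BBBGBBW
After op 2 fill(1,5,B) [0 cells changed]:
BBBBBBB
BBBBBBB
BGGBBBB
BBBBBBB
BBBGBBW
After op 3 fill(3,6,Y) [31 cells changed]:
YYYYYYY
YYYYYYY
YGGYYYY
YYYYYYY
YYYGYYW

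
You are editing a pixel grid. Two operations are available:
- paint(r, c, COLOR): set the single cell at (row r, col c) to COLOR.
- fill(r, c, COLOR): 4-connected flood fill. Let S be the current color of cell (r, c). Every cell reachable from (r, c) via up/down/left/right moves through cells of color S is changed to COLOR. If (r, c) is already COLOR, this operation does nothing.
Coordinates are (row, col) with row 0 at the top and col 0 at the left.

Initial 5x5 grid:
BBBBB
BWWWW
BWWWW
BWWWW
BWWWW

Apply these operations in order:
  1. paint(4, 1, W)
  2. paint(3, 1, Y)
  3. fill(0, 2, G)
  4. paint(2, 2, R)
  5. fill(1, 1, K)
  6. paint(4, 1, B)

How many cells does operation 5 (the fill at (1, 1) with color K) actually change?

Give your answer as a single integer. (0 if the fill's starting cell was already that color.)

After op 1 paint(4,1,W):
BBBBB
BWWWW
BWWWW
BWWWW
BWWWW
After op 2 paint(3,1,Y):
BBBBB
BWWWW
BWWWW
BYWWW
BWWWW
After op 3 fill(0,2,G) [9 cells changed]:
GGGGG
GWWWW
GWWWW
GYWWW
GWWWW
After op 4 paint(2,2,R):
GGGGG
GWWWW
GWRWW
GYWWW
GWWWW
After op 5 fill(1,1,K) [14 cells changed]:
GGGGG
GKKKK
GKRKK
GYKKK
GKKKK

Answer: 14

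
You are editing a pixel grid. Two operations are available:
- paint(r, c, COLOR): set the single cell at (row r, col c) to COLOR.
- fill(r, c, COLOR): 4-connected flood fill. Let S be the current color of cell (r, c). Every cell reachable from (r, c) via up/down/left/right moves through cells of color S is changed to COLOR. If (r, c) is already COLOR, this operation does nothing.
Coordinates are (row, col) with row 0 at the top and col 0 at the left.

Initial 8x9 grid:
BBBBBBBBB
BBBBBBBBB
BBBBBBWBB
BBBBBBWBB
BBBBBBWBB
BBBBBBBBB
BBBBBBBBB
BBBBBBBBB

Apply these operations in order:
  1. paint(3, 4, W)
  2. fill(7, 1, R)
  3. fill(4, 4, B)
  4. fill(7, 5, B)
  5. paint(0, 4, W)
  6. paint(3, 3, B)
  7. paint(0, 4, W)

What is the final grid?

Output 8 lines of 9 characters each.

Answer: BBBBWBBBB
BBBBBBBBB
BBBBBBWBB
BBBBWBWBB
BBBBBBWBB
BBBBBBBBB
BBBBBBBBB
BBBBBBBBB

Derivation:
After op 1 paint(3,4,W):
BBBBBBBBB
BBBBBBBBB
BBBBBBWBB
BBBBWBWBB
BBBBBBWBB
BBBBBBBBB
BBBBBBBBB
BBBBBBBBB
After op 2 fill(7,1,R) [68 cells changed]:
RRRRRRRRR
RRRRRRRRR
RRRRRRWRR
RRRRWRWRR
RRRRRRWRR
RRRRRRRRR
RRRRRRRRR
RRRRRRRRR
After op 3 fill(4,4,B) [68 cells changed]:
BBBBBBBBB
BBBBBBBBB
BBBBBBWBB
BBBBWBWBB
BBBBBBWBB
BBBBBBBBB
BBBBBBBBB
BBBBBBBBB
After op 4 fill(7,5,B) [0 cells changed]:
BBBBBBBBB
BBBBBBBBB
BBBBBBWBB
BBBBWBWBB
BBBBBBWBB
BBBBBBBBB
BBBBBBBBB
BBBBBBBBB
After op 5 paint(0,4,W):
BBBBWBBBB
BBBBBBBBB
BBBBBBWBB
BBBBWBWBB
BBBBBBWBB
BBBBBBBBB
BBBBBBBBB
BBBBBBBBB
After op 6 paint(3,3,B):
BBBBWBBBB
BBBBBBBBB
BBBBBBWBB
BBBBWBWBB
BBBBBBWBB
BBBBBBBBB
BBBBBBBBB
BBBBBBBBB
After op 7 paint(0,4,W):
BBBBWBBBB
BBBBBBBBB
BBBBBBWBB
BBBBWBWBB
BBBBBBWBB
BBBBBBBBB
BBBBBBBBB
BBBBBBBBB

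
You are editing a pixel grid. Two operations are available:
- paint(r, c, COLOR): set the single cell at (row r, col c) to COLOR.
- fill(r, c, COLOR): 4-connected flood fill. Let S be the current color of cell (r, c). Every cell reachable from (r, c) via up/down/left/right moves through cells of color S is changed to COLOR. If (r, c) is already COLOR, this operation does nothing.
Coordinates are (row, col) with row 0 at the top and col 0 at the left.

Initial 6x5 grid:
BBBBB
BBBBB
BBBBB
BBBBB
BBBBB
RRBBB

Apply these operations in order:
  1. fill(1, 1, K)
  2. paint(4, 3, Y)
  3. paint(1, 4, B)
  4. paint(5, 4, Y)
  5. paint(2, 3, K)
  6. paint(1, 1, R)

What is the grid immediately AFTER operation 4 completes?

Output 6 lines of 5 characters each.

Answer: KKKKK
KKKKB
KKKKK
KKKKK
KKKYK
RRKKY

Derivation:
After op 1 fill(1,1,K) [28 cells changed]:
KKKKK
KKKKK
KKKKK
KKKKK
KKKKK
RRKKK
After op 2 paint(4,3,Y):
KKKKK
KKKKK
KKKKK
KKKKK
KKKYK
RRKKK
After op 3 paint(1,4,B):
KKKKK
KKKKB
KKKKK
KKKKK
KKKYK
RRKKK
After op 4 paint(5,4,Y):
KKKKK
KKKKB
KKKKK
KKKKK
KKKYK
RRKKY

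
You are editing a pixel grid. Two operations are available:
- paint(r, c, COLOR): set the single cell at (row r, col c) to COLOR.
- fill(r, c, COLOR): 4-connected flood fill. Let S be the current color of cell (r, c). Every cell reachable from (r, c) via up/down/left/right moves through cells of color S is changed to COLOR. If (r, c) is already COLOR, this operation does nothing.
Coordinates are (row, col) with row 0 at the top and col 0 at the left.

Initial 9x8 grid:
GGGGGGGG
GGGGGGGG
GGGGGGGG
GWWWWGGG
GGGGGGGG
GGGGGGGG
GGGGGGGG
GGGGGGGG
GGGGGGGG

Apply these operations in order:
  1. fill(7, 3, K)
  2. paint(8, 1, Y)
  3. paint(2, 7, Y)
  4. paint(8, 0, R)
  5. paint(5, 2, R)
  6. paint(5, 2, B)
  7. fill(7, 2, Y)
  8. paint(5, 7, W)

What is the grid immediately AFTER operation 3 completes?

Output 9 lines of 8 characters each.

After op 1 fill(7,3,K) [68 cells changed]:
KKKKKKKK
KKKKKKKK
KKKKKKKK
KWWWWKKK
KKKKKKKK
KKKKKKKK
KKKKKKKK
KKKKKKKK
KKKKKKKK
After op 2 paint(8,1,Y):
KKKKKKKK
KKKKKKKK
KKKKKKKK
KWWWWKKK
KKKKKKKK
KKKKKKKK
KKKKKKKK
KKKKKKKK
KYKKKKKK
After op 3 paint(2,7,Y):
KKKKKKKK
KKKKKKKK
KKKKKKKY
KWWWWKKK
KKKKKKKK
KKKKKKKK
KKKKKKKK
KKKKKKKK
KYKKKKKK

Answer: KKKKKKKK
KKKKKKKK
KKKKKKKY
KWWWWKKK
KKKKKKKK
KKKKKKKK
KKKKKKKK
KKKKKKKK
KYKKKKKK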